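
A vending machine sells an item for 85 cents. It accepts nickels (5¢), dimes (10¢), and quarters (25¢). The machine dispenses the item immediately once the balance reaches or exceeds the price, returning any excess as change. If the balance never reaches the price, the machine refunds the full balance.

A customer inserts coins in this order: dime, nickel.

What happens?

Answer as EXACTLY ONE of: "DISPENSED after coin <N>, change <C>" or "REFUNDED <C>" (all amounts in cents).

Price: 85¢
Coin 1 (dime, 10¢): balance = 10¢
Coin 2 (nickel, 5¢): balance = 15¢
All coins inserted, balance 15¢ < price 85¢ → REFUND 15¢

Answer: REFUNDED 15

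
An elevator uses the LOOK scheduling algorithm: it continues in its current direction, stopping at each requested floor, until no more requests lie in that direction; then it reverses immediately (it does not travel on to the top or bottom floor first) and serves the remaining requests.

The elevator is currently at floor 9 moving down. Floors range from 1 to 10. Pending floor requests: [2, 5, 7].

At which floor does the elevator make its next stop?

Current floor: 9, direction: down
Requests above: []
Requests below: [2, 5, 7]
Moving down and requests lie below → nearest below is max([2, 5, 7]) = 7

Answer: 7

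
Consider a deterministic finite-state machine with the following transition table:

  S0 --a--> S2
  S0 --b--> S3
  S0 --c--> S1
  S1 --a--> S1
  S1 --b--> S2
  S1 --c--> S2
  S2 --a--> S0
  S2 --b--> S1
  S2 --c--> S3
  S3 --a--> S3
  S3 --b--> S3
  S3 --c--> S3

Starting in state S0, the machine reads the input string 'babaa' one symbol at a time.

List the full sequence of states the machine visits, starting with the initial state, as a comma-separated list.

Start: S0
  read 'b': S0 --b--> S3
  read 'a': S3 --a--> S3
  read 'b': S3 --b--> S3
  read 'a': S3 --a--> S3
  read 'a': S3 --a--> S3

Answer: S0, S3, S3, S3, S3, S3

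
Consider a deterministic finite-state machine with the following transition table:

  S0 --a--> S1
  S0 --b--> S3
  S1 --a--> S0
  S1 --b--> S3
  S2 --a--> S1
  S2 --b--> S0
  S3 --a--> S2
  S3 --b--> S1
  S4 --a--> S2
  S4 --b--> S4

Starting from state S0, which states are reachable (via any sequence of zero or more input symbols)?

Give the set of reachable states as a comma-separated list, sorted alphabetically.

Answer: S0, S1, S2, S3

Derivation:
BFS from S0:
  visit S0: S0--a-->S1 (new), S0--b-->S3 (new)
  visit S1: S1--a-->S0 (seen), S1--b-->S3 (seen)
  visit S3: S3--a-->S2 (new), S3--b-->S1 (seen)
  visit S2: S2--a-->S1 (seen), S2--b-->S0 (seen)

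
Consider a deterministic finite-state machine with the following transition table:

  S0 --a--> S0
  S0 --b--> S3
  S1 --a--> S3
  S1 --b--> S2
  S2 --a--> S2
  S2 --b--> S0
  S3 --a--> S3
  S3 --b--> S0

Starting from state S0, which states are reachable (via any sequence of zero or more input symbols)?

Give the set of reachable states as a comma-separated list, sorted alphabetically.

Answer: S0, S3

Derivation:
BFS from S0:
  visit S0: S0--a-->S0 (seen), S0--b-->S3 (new)
  visit S3: S3--a-->S3 (seen), S3--b-->S0 (seen)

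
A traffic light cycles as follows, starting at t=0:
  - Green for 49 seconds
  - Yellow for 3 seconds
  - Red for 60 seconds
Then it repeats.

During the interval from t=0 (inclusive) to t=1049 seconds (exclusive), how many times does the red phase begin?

Answer: 9

Derivation:
Cycle = 49+3+60 = 112s
red phase starts at t = k*112 + 52 for k=0,1,2,...
Need k*112+52 < 1049 → k < 8.902
k ∈ {0, ..., 8} → 9 starts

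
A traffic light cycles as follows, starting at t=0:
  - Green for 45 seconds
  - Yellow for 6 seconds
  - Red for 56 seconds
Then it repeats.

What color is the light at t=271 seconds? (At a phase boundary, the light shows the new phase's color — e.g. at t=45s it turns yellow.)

Answer: red

Derivation:
Cycle length = 45 + 6 + 56 = 107s
t = 271, phase_t = 271 mod 107 = 57
57 >= 51 → RED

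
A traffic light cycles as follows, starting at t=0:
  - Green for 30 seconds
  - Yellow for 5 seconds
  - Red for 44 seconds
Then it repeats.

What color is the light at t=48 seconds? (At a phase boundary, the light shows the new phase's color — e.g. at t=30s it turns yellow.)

Cycle length = 30 + 5 + 44 = 79s
t = 48, phase_t = 48 mod 79 = 48
48 >= 35 → RED

Answer: red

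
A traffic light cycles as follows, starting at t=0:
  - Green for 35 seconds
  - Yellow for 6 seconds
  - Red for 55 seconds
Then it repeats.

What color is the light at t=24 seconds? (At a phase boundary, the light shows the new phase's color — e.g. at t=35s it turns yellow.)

Answer: green

Derivation:
Cycle length = 35 + 6 + 55 = 96s
t = 24, phase_t = 24 mod 96 = 24
24 < 35 (green end) → GREEN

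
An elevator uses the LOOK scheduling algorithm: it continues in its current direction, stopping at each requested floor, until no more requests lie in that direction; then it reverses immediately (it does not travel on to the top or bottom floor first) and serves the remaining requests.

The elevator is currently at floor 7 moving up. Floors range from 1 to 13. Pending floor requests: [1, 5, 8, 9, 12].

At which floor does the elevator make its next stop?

Answer: 8

Derivation:
Current floor: 7, direction: up
Requests above: [8, 9, 12]
Requests below: [1, 5]
Moving up and requests lie above → nearest above is min([8, 9, 12]) = 8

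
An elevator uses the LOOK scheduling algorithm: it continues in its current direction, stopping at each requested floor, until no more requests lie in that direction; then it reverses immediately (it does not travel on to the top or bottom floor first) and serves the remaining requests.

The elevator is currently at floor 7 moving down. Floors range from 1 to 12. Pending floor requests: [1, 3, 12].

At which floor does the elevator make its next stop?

Current floor: 7, direction: down
Requests above: [12]
Requests below: [1, 3]
Moving down and requests lie below → nearest below is max([1, 3]) = 3

Answer: 3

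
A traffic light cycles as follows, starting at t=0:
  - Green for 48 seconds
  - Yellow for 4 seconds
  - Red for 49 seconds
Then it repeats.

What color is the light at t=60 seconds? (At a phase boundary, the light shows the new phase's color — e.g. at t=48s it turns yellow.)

Cycle length = 48 + 4 + 49 = 101s
t = 60, phase_t = 60 mod 101 = 60
60 >= 52 → RED

Answer: red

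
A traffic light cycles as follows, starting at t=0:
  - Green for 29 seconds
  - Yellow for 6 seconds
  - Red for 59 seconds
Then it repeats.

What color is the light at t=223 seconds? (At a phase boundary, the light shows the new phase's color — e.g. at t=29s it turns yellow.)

Cycle length = 29 + 6 + 59 = 94s
t = 223, phase_t = 223 mod 94 = 35
35 >= 35 → RED

Answer: red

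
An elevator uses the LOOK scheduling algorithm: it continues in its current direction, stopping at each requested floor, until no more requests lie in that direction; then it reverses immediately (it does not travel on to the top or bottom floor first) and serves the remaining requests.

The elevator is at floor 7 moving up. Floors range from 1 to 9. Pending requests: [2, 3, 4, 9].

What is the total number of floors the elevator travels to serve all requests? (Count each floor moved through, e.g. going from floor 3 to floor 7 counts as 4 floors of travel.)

Answer: 9

Derivation:
Start at floor 7 moving up, LOOK stop order: [9, 4, 3, 2]
  7 → 9: |9-7| = 2, total = 2
  9 → 4: |4-9| = 5, total = 7
  4 → 3: |3-4| = 1, total = 8
  3 → 2: |2-3| = 1, total = 9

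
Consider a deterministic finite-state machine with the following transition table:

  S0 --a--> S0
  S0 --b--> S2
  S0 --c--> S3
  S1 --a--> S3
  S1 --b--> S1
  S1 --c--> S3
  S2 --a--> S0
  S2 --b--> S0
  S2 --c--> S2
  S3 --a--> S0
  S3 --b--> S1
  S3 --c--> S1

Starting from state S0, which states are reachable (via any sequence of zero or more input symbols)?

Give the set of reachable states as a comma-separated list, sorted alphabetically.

BFS from S0:
  visit S0: S0--a-->S0 (seen), S0--b-->S2 (new), S0--c-->S3 (new)
  visit S2: S2--a-->S0 (seen), S2--b-->S0 (seen), S2--c-->S2 (seen)
  visit S3: S3--a-->S0 (seen), S3--b-->S1 (new), S3--c-->S1 (seen)
  visit S1: S1--a-->S3 (seen), S1--b-->S1 (seen), S1--c-->S3 (seen)

Answer: S0, S1, S2, S3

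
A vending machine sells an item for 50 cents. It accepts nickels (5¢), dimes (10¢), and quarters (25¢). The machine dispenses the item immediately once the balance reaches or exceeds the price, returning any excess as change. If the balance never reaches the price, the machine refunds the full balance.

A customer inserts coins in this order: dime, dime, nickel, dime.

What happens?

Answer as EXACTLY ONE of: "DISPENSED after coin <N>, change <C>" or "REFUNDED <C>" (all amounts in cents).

Answer: REFUNDED 35

Derivation:
Price: 50¢
Coin 1 (dime, 10¢): balance = 10¢
Coin 2 (dime, 10¢): balance = 20¢
Coin 3 (nickel, 5¢): balance = 25¢
Coin 4 (dime, 10¢): balance = 35¢
All coins inserted, balance 35¢ < price 50¢ → REFUND 35¢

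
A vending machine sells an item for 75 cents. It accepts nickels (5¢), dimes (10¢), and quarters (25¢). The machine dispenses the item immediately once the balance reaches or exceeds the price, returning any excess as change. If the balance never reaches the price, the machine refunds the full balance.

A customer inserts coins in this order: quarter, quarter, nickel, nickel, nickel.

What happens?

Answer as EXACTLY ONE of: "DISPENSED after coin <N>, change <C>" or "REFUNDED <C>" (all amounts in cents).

Answer: REFUNDED 65

Derivation:
Price: 75¢
Coin 1 (quarter, 25¢): balance = 25¢
Coin 2 (quarter, 25¢): balance = 50¢
Coin 3 (nickel, 5¢): balance = 55¢
Coin 4 (nickel, 5¢): balance = 60¢
Coin 5 (nickel, 5¢): balance = 65¢
All coins inserted, balance 65¢ < price 75¢ → REFUND 65¢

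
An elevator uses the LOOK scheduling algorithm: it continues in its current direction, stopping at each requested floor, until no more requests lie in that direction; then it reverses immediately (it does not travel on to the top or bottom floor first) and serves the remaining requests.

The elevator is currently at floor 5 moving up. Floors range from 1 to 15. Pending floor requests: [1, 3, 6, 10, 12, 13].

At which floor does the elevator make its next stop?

Answer: 6

Derivation:
Current floor: 5, direction: up
Requests above: [6, 10, 12, 13]
Requests below: [1, 3]
Moving up and requests lie above → nearest above is min([6, 10, 12, 13]) = 6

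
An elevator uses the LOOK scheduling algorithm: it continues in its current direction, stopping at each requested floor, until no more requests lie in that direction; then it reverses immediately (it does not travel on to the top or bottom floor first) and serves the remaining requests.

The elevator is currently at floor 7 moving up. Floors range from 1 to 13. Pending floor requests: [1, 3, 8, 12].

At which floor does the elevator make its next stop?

Answer: 8

Derivation:
Current floor: 7, direction: up
Requests above: [8, 12]
Requests below: [1, 3]
Moving up and requests lie above → nearest above is min([8, 12]) = 8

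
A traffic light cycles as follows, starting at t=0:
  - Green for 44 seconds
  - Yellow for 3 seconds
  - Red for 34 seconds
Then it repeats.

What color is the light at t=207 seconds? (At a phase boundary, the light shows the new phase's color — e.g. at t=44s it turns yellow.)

Answer: yellow

Derivation:
Cycle length = 44 + 3 + 34 = 81s
t = 207, phase_t = 207 mod 81 = 45
44 <= 45 < 47 (yellow end) → YELLOW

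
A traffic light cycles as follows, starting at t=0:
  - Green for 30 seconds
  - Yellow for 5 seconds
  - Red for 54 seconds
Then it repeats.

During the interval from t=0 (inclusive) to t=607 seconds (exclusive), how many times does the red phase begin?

Answer: 7

Derivation:
Cycle = 30+5+54 = 89s
red phase starts at t = k*89 + 35 for k=0,1,2,...
Need k*89+35 < 607 → k < 6.427
k ∈ {0, ..., 6} → 7 starts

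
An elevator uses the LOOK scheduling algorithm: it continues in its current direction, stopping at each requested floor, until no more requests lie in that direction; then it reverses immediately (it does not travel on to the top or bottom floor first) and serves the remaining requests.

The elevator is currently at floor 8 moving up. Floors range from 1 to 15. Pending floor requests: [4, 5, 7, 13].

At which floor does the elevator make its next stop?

Answer: 13

Derivation:
Current floor: 8, direction: up
Requests above: [13]
Requests below: [4, 5, 7]
Moving up and requests lie above → nearest above is min([13]) = 13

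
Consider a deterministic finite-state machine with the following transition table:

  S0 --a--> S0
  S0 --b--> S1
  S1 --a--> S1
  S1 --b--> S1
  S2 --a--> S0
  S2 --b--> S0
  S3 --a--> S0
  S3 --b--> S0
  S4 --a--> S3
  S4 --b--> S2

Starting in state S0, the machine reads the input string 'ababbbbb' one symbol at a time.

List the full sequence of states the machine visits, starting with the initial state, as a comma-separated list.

Answer: S0, S0, S1, S1, S1, S1, S1, S1, S1

Derivation:
Start: S0
  read 'a': S0 --a--> S0
  read 'b': S0 --b--> S1
  read 'a': S1 --a--> S1
  read 'b': S1 --b--> S1
  read 'b': S1 --b--> S1
  read 'b': S1 --b--> S1
  read 'b': S1 --b--> S1
  read 'b': S1 --b--> S1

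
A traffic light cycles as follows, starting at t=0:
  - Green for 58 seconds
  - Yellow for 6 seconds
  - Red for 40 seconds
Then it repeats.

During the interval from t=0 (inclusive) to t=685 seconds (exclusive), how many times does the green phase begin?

Cycle = 58+6+40 = 104s
green phase starts at t = k*104 + 0 for k=0,1,2,...
Need k*104+0 < 685 → k < 6.587
k ∈ {0, ..., 6} → 7 starts

Answer: 7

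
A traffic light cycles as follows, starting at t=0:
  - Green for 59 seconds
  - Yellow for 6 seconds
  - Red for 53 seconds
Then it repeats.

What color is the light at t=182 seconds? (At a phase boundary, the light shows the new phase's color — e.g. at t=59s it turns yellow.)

Cycle length = 59 + 6 + 53 = 118s
t = 182, phase_t = 182 mod 118 = 64
59 <= 64 < 65 (yellow end) → YELLOW

Answer: yellow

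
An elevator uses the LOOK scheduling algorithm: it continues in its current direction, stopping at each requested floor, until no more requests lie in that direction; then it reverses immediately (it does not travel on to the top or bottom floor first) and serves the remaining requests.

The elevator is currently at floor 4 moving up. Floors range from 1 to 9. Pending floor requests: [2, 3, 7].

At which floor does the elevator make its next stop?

Answer: 7

Derivation:
Current floor: 4, direction: up
Requests above: [7]
Requests below: [2, 3]
Moving up and requests lie above → nearest above is min([7]) = 7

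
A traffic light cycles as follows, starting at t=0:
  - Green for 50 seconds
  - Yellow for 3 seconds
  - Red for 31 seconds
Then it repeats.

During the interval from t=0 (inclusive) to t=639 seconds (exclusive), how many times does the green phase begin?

Cycle = 50+3+31 = 84s
green phase starts at t = k*84 + 0 for k=0,1,2,...
Need k*84+0 < 639 → k < 7.607
k ∈ {0, ..., 7} → 8 starts

Answer: 8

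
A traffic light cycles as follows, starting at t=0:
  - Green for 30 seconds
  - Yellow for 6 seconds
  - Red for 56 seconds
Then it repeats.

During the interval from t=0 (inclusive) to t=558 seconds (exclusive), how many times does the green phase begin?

Answer: 7

Derivation:
Cycle = 30+6+56 = 92s
green phase starts at t = k*92 + 0 for k=0,1,2,...
Need k*92+0 < 558 → k < 6.065
k ∈ {0, ..., 6} → 7 starts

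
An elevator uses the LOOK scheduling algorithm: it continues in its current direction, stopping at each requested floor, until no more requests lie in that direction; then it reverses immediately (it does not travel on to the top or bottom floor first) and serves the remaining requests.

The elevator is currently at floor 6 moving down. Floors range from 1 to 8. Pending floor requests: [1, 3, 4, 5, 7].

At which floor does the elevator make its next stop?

Answer: 5

Derivation:
Current floor: 6, direction: down
Requests above: [7]
Requests below: [1, 3, 4, 5]
Moving down and requests lie below → nearest below is max([1, 3, 4, 5]) = 5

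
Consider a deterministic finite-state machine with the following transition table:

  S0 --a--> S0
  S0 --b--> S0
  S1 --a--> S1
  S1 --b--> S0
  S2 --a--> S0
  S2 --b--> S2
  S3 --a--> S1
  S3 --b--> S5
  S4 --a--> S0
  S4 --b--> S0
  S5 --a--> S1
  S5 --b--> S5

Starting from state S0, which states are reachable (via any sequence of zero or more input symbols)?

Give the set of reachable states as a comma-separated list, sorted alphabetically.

Answer: S0

Derivation:
BFS from S0:
  visit S0: S0--a-->S0 (seen), S0--b-->S0 (seen)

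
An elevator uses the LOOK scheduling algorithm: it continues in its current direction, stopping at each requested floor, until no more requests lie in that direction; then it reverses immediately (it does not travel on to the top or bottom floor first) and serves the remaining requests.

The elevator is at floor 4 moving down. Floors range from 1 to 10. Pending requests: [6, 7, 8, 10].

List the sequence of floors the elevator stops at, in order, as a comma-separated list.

Current: 4, moving DOWN
Serve below first (descending): []
Then reverse, serve above (ascending): [6, 7, 8, 10]

Answer: 6, 7, 8, 10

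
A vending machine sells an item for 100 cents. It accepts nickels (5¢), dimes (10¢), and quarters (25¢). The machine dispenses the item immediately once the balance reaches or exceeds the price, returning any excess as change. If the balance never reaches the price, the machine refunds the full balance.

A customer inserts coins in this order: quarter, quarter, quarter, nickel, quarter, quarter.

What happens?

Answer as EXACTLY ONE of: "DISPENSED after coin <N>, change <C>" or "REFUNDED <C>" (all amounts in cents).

Answer: DISPENSED after coin 5, change 5

Derivation:
Price: 100¢
Coin 1 (quarter, 25¢): balance = 25¢
Coin 2 (quarter, 25¢): balance = 50¢
Coin 3 (quarter, 25¢): balance = 75¢
Coin 4 (nickel, 5¢): balance = 80¢
Coin 5 (quarter, 25¢): balance = 105¢
  → balance >= price → DISPENSE, change = 105 - 100 = 5¢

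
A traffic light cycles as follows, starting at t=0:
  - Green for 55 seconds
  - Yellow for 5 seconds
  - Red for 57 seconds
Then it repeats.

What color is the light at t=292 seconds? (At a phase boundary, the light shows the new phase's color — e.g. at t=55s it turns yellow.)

Cycle length = 55 + 5 + 57 = 117s
t = 292, phase_t = 292 mod 117 = 58
55 <= 58 < 60 (yellow end) → YELLOW

Answer: yellow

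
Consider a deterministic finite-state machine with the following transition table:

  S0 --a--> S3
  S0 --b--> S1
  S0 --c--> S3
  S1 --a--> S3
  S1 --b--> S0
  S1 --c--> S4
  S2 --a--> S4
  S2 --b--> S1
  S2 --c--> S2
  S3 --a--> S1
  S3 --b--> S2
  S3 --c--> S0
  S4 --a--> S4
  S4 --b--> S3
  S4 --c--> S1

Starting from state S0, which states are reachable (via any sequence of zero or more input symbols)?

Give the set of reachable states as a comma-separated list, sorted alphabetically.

BFS from S0:
  visit S0: S0--a-->S3 (new), S0--b-->S1 (new), S0--c-->S3 (seen)
  visit S3: S3--a-->S1 (seen), S3--b-->S2 (new), S3--c-->S0 (seen)
  visit S1: S1--a-->S3 (seen), S1--b-->S0 (seen), S1--c-->S4 (new)
  visit S2: S2--a-->S4 (seen), S2--b-->S1 (seen), S2--c-->S2 (seen)
  visit S4: S4--a-->S4 (seen), S4--b-->S3 (seen), S4--c-->S1 (seen)

Answer: S0, S1, S2, S3, S4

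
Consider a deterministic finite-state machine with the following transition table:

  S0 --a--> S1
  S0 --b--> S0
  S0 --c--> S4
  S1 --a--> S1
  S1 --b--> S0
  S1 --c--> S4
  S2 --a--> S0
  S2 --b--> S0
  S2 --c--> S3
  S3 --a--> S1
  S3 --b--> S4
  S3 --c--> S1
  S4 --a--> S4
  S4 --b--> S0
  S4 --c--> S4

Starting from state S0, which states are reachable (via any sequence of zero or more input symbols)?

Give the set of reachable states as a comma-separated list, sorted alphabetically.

BFS from S0:
  visit S0: S0--a-->S1 (new), S0--b-->S0 (seen), S0--c-->S4 (new)
  visit S1: S1--a-->S1 (seen), S1--b-->S0 (seen), S1--c-->S4 (seen)
  visit S4: S4--a-->S4 (seen), S4--b-->S0 (seen), S4--c-->S4 (seen)

Answer: S0, S1, S4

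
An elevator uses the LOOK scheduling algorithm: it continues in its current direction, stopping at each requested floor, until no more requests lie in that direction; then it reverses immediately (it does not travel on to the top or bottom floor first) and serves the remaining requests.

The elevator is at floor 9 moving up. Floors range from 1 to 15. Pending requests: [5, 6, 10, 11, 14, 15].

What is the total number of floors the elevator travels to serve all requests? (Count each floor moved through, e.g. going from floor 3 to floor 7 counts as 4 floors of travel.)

Start at floor 9 moving up, LOOK stop order: [10, 11, 14, 15, 6, 5]
  9 → 10: |10-9| = 1, total = 1
  10 → 11: |11-10| = 1, total = 2
  11 → 14: |14-11| = 3, total = 5
  14 → 15: |15-14| = 1, total = 6
  15 → 6: |6-15| = 9, total = 15
  6 → 5: |5-6| = 1, total = 16

Answer: 16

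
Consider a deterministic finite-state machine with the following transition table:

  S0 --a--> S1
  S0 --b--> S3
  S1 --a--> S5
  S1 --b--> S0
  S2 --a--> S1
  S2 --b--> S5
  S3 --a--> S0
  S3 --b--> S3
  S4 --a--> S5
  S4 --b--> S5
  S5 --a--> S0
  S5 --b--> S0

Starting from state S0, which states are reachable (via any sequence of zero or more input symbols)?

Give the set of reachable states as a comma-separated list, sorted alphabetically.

Answer: S0, S1, S3, S5

Derivation:
BFS from S0:
  visit S0: S0--a-->S1 (new), S0--b-->S3 (new)
  visit S1: S1--a-->S5 (new), S1--b-->S0 (seen)
  visit S3: S3--a-->S0 (seen), S3--b-->S3 (seen)
  visit S5: S5--a-->S0 (seen), S5--b-->S0 (seen)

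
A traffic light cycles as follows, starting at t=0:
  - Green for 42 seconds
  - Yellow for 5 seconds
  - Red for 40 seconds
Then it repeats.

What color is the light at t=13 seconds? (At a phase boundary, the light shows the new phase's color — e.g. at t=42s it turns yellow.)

Answer: green

Derivation:
Cycle length = 42 + 5 + 40 = 87s
t = 13, phase_t = 13 mod 87 = 13
13 < 42 (green end) → GREEN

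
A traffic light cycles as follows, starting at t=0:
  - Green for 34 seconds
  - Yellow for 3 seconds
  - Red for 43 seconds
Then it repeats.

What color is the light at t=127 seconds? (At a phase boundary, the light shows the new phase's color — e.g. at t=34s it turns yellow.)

Cycle length = 34 + 3 + 43 = 80s
t = 127, phase_t = 127 mod 80 = 47
47 >= 37 → RED

Answer: red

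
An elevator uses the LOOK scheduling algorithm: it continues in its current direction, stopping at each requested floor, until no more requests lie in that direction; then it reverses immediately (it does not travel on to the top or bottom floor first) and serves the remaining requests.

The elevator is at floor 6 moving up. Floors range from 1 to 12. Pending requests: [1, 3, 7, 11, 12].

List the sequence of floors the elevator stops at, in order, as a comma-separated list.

Answer: 7, 11, 12, 3, 1

Derivation:
Current: 6, moving UP
Serve above first (ascending): [7, 11, 12]
Then reverse, serve below (descending): [3, 1]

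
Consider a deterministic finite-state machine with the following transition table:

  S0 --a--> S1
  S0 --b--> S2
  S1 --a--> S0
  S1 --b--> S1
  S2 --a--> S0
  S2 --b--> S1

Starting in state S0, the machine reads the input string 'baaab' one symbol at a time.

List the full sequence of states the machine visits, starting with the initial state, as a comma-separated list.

Start: S0
  read 'b': S0 --b--> S2
  read 'a': S2 --a--> S0
  read 'a': S0 --a--> S1
  read 'a': S1 --a--> S0
  read 'b': S0 --b--> S2

Answer: S0, S2, S0, S1, S0, S2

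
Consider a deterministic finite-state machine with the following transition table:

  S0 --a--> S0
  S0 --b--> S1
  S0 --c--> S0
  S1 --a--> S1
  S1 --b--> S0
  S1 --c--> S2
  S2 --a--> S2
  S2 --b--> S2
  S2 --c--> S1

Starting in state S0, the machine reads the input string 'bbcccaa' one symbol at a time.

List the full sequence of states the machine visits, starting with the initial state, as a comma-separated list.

Answer: S0, S1, S0, S0, S0, S0, S0, S0

Derivation:
Start: S0
  read 'b': S0 --b--> S1
  read 'b': S1 --b--> S0
  read 'c': S0 --c--> S0
  read 'c': S0 --c--> S0
  read 'c': S0 --c--> S0
  read 'a': S0 --a--> S0
  read 'a': S0 --a--> S0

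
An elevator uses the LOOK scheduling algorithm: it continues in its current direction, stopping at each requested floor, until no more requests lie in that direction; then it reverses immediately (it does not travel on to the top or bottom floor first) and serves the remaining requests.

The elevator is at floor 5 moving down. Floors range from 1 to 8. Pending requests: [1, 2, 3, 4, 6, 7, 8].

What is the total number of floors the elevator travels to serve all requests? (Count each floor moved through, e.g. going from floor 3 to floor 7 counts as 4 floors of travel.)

Answer: 11

Derivation:
Start at floor 5 moving down, LOOK stop order: [4, 3, 2, 1, 6, 7, 8]
  5 → 4: |4-5| = 1, total = 1
  4 → 3: |3-4| = 1, total = 2
  3 → 2: |2-3| = 1, total = 3
  2 → 1: |1-2| = 1, total = 4
  1 → 6: |6-1| = 5, total = 9
  6 → 7: |7-6| = 1, total = 10
  7 → 8: |8-7| = 1, total = 11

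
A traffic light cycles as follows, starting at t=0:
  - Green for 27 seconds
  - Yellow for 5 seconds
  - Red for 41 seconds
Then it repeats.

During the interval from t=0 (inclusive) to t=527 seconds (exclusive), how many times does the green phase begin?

Answer: 8

Derivation:
Cycle = 27+5+41 = 73s
green phase starts at t = k*73 + 0 for k=0,1,2,...
Need k*73+0 < 527 → k < 7.219
k ∈ {0, ..., 7} → 8 starts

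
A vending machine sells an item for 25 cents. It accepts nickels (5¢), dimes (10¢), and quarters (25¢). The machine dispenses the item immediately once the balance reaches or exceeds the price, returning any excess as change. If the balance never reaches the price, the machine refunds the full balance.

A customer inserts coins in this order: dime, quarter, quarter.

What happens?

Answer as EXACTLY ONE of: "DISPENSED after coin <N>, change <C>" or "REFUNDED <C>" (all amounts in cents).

Price: 25¢
Coin 1 (dime, 10¢): balance = 10¢
Coin 2 (quarter, 25¢): balance = 35¢
  → balance >= price → DISPENSE, change = 35 - 25 = 10¢

Answer: DISPENSED after coin 2, change 10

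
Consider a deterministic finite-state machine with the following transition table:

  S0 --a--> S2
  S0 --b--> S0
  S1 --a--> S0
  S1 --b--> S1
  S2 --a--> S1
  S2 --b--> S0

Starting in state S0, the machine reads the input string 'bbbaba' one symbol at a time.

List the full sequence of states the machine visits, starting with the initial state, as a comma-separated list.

Start: S0
  read 'b': S0 --b--> S0
  read 'b': S0 --b--> S0
  read 'b': S0 --b--> S0
  read 'a': S0 --a--> S2
  read 'b': S2 --b--> S0
  read 'a': S0 --a--> S2

Answer: S0, S0, S0, S0, S2, S0, S2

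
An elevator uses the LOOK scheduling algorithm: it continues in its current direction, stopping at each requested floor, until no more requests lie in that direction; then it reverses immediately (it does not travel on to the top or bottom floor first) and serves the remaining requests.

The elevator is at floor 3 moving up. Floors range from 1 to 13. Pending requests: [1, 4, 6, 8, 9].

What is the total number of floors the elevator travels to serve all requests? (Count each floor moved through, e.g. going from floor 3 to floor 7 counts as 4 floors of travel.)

Answer: 14

Derivation:
Start at floor 3 moving up, LOOK stop order: [4, 6, 8, 9, 1]
  3 → 4: |4-3| = 1, total = 1
  4 → 6: |6-4| = 2, total = 3
  6 → 8: |8-6| = 2, total = 5
  8 → 9: |9-8| = 1, total = 6
  9 → 1: |1-9| = 8, total = 14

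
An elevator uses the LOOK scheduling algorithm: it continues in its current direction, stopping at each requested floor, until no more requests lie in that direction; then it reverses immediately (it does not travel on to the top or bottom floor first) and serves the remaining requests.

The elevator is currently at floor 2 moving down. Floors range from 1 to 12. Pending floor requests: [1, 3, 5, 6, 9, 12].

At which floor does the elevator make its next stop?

Current floor: 2, direction: down
Requests above: [3, 5, 6, 9, 12]
Requests below: [1]
Moving down and requests lie below → nearest below is max([1]) = 1

Answer: 1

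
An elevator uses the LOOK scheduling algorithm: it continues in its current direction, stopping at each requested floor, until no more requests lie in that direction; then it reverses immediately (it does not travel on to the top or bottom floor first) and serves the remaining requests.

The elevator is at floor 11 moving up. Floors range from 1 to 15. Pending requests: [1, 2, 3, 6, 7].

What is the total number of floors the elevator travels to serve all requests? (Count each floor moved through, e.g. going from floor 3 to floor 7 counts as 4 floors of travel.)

Answer: 10

Derivation:
Start at floor 11 moving up, LOOK stop order: [7, 6, 3, 2, 1]
  11 → 7: |7-11| = 4, total = 4
  7 → 6: |6-7| = 1, total = 5
  6 → 3: |3-6| = 3, total = 8
  3 → 2: |2-3| = 1, total = 9
  2 → 1: |1-2| = 1, total = 10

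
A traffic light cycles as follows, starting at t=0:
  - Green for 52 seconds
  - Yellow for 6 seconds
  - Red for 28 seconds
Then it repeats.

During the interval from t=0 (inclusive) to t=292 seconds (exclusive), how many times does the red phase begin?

Cycle = 52+6+28 = 86s
red phase starts at t = k*86 + 58 for k=0,1,2,...
Need k*86+58 < 292 → k < 2.721
k ∈ {0, ..., 2} → 3 starts

Answer: 3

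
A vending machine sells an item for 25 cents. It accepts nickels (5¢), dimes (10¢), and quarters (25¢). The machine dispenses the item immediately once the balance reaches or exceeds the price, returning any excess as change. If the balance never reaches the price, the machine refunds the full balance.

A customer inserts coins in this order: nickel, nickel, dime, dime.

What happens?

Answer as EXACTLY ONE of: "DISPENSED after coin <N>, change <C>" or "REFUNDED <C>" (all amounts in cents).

Answer: DISPENSED after coin 4, change 5

Derivation:
Price: 25¢
Coin 1 (nickel, 5¢): balance = 5¢
Coin 2 (nickel, 5¢): balance = 10¢
Coin 3 (dime, 10¢): balance = 20¢
Coin 4 (dime, 10¢): balance = 30¢
  → balance >= price → DISPENSE, change = 30 - 25 = 5¢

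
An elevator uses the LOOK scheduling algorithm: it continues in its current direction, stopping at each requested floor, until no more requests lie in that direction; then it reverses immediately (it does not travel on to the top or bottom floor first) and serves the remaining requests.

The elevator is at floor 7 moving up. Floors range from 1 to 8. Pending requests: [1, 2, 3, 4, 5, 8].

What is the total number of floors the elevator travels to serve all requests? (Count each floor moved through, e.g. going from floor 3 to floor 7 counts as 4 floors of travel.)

Start at floor 7 moving up, LOOK stop order: [8, 5, 4, 3, 2, 1]
  7 → 8: |8-7| = 1, total = 1
  8 → 5: |5-8| = 3, total = 4
  5 → 4: |4-5| = 1, total = 5
  4 → 3: |3-4| = 1, total = 6
  3 → 2: |2-3| = 1, total = 7
  2 → 1: |1-2| = 1, total = 8

Answer: 8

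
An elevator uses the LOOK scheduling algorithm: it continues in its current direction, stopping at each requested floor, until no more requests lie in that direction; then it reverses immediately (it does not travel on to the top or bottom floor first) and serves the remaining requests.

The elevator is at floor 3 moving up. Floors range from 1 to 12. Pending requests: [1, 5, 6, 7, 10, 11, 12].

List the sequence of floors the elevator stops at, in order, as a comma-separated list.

Answer: 5, 6, 7, 10, 11, 12, 1

Derivation:
Current: 3, moving UP
Serve above first (ascending): [5, 6, 7, 10, 11, 12]
Then reverse, serve below (descending): [1]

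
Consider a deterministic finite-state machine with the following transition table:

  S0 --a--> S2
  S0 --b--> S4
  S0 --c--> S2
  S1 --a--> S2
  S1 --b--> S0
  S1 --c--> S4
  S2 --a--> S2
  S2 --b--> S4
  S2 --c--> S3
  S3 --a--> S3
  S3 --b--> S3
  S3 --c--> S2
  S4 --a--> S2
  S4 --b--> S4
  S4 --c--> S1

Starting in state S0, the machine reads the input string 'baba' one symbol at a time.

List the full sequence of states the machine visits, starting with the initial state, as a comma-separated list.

Start: S0
  read 'b': S0 --b--> S4
  read 'a': S4 --a--> S2
  read 'b': S2 --b--> S4
  read 'a': S4 --a--> S2

Answer: S0, S4, S2, S4, S2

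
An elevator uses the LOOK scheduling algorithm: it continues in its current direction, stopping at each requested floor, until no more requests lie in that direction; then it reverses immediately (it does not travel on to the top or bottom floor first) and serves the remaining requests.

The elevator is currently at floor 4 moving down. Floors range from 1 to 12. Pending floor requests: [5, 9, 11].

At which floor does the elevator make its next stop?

Answer: 5

Derivation:
Current floor: 4, direction: down
Requests above: [5, 9, 11]
Requests below: []
Moving down but no requests below → reverse; nearest above is min([5, 9, 11]) = 5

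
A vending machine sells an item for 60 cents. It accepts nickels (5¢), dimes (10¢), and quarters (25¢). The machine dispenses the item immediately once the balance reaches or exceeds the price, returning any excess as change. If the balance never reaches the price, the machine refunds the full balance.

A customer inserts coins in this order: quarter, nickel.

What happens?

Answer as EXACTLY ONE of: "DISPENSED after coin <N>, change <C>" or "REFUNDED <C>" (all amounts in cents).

Answer: REFUNDED 30

Derivation:
Price: 60¢
Coin 1 (quarter, 25¢): balance = 25¢
Coin 2 (nickel, 5¢): balance = 30¢
All coins inserted, balance 30¢ < price 60¢ → REFUND 30¢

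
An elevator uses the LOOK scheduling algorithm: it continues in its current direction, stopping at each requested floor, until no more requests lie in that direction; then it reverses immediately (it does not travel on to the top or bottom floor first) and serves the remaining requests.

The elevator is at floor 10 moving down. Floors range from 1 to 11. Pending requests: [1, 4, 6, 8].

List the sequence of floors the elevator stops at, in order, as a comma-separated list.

Answer: 8, 6, 4, 1

Derivation:
Current: 10, moving DOWN
Serve below first (descending): [8, 6, 4, 1]
Then reverse, serve above (ascending): []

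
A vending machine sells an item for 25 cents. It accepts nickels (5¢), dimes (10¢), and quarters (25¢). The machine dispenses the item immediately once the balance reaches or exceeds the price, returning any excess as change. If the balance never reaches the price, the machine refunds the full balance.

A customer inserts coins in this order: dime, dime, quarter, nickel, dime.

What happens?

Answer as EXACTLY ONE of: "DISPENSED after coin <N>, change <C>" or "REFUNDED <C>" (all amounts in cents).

Answer: DISPENSED after coin 3, change 20

Derivation:
Price: 25¢
Coin 1 (dime, 10¢): balance = 10¢
Coin 2 (dime, 10¢): balance = 20¢
Coin 3 (quarter, 25¢): balance = 45¢
  → balance >= price → DISPENSE, change = 45 - 25 = 20¢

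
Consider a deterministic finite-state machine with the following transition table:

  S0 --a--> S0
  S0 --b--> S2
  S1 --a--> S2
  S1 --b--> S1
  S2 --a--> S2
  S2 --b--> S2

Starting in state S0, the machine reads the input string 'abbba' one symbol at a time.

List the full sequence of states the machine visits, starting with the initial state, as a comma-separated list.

Start: S0
  read 'a': S0 --a--> S0
  read 'b': S0 --b--> S2
  read 'b': S2 --b--> S2
  read 'b': S2 --b--> S2
  read 'a': S2 --a--> S2

Answer: S0, S0, S2, S2, S2, S2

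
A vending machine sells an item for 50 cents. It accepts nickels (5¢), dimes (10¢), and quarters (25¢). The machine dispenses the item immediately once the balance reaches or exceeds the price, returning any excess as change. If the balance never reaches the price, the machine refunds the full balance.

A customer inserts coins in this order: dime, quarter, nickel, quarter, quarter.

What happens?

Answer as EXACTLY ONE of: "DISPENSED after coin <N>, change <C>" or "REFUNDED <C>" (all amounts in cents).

Answer: DISPENSED after coin 4, change 15

Derivation:
Price: 50¢
Coin 1 (dime, 10¢): balance = 10¢
Coin 2 (quarter, 25¢): balance = 35¢
Coin 3 (nickel, 5¢): balance = 40¢
Coin 4 (quarter, 25¢): balance = 65¢
  → balance >= price → DISPENSE, change = 65 - 50 = 15¢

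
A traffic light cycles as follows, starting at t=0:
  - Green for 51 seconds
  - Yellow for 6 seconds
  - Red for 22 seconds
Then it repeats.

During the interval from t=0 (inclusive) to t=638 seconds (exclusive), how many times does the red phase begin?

Cycle = 51+6+22 = 79s
red phase starts at t = k*79 + 57 for k=0,1,2,...
Need k*79+57 < 638 → k < 7.354
k ∈ {0, ..., 7} → 8 starts

Answer: 8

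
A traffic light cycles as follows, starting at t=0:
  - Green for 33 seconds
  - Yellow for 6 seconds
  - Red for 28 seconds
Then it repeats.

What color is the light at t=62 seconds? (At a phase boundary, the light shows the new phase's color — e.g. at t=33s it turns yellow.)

Cycle length = 33 + 6 + 28 = 67s
t = 62, phase_t = 62 mod 67 = 62
62 >= 39 → RED

Answer: red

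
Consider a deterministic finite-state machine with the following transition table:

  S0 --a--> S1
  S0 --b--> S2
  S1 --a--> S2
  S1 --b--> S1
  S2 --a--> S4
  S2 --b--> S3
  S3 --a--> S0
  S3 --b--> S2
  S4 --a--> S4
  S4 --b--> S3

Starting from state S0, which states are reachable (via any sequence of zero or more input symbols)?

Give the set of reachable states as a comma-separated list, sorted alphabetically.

BFS from S0:
  visit S0: S0--a-->S1 (new), S0--b-->S2 (new)
  visit S1: S1--a-->S2 (seen), S1--b-->S1 (seen)
  visit S2: S2--a-->S4 (new), S2--b-->S3 (new)
  visit S4: S4--a-->S4 (seen), S4--b-->S3 (seen)
  visit S3: S3--a-->S0 (seen), S3--b-->S2 (seen)

Answer: S0, S1, S2, S3, S4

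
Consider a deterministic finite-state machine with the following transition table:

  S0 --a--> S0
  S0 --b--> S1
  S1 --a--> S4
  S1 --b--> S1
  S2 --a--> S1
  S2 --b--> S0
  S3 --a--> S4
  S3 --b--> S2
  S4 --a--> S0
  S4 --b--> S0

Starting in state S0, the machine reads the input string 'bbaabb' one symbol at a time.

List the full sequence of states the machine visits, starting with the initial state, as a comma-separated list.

Answer: S0, S1, S1, S4, S0, S1, S1

Derivation:
Start: S0
  read 'b': S0 --b--> S1
  read 'b': S1 --b--> S1
  read 'a': S1 --a--> S4
  read 'a': S4 --a--> S0
  read 'b': S0 --b--> S1
  read 'b': S1 --b--> S1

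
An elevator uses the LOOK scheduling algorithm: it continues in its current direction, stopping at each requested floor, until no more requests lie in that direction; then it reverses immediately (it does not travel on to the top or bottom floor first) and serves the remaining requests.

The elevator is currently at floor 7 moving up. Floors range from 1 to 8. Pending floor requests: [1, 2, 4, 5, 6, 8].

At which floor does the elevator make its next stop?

Answer: 8

Derivation:
Current floor: 7, direction: up
Requests above: [8]
Requests below: [1, 2, 4, 5, 6]
Moving up and requests lie above → nearest above is min([8]) = 8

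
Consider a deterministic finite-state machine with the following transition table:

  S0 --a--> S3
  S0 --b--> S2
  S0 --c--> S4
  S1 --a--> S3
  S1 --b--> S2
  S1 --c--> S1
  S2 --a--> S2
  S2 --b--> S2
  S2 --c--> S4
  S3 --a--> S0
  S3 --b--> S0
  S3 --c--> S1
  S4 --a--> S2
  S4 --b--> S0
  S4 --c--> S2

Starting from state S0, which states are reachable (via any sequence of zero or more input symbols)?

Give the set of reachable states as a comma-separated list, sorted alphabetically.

Answer: S0, S1, S2, S3, S4

Derivation:
BFS from S0:
  visit S0: S0--a-->S3 (new), S0--b-->S2 (new), S0--c-->S4 (new)
  visit S3: S3--a-->S0 (seen), S3--b-->S0 (seen), S3--c-->S1 (new)
  visit S2: S2--a-->S2 (seen), S2--b-->S2 (seen), S2--c-->S4 (seen)
  visit S4: S4--a-->S2 (seen), S4--b-->S0 (seen), S4--c-->S2 (seen)
  visit S1: S1--a-->S3 (seen), S1--b-->S2 (seen), S1--c-->S1 (seen)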